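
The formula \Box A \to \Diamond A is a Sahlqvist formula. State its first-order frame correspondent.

This is the D axiom.
Its frame correspondent is seriality — \forall x \exists y Rxy.

Seriality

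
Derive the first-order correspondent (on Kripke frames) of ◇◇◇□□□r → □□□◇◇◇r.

∀x ∀y ∀z ((xR³y ∧ xR³z) → ∃w (yR³w ∧ zR³w))

This is a Sahlqvist (Geach-type) schema ◇^3□^3r → □^3◇^3r.
Minimal-valuation argument: fix x; take any y with xR^3y and any z with xR^3z. Set V(r) to the set of worlds R-reachable from y in exactly 3 steps. Then □^3r holds at y, so the antecedent holds at x; validity forces ◇^3r at z, giving a w with zR^3w and yR^3w.
First-order correspondent: ∀x ∀y ∀z ((xR³y ∧ xR³z) → ∃w (yR³w ∧ zR³w)).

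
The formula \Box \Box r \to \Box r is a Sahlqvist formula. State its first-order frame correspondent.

This is the C4 axiom.
It corresponds to density: \forall x \forall y (Rxy \to \exists z (Rxz \wedge Rzy)).

density: \forall x \forall y (Rxy \to \exists z (Rxz \wedge Rzy))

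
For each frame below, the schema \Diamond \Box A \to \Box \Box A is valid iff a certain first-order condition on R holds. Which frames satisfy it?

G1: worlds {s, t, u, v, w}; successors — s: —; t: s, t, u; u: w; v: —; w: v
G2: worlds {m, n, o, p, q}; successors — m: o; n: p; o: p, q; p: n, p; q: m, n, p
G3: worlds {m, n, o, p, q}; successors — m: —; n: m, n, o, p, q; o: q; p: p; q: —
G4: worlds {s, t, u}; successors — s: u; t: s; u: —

Frame correspondent (Sahlqvist): \forall x \forall y \forall z ((xRy \wedge x R^2 z) \to \exists w (yRw \wedge z = w)) — i.e. a generalized confluence (Geach) condition.
G1: fails — tRs, tR²s but no w* with sRw* and s=w*.
G2: fails — oRp, oR²m but no w with pRw and m=w.
G3: fails — nRm, nR²m but no w with mRw and m=w.
G4: holds.
Valid on: G4.

G4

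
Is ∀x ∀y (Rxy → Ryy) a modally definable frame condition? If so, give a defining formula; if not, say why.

Yes — defined by □(□p → p)

Yes: it is shift-reflexivity, defined by the T□ schema □(□p → p).
Suppose □(□p→p) is valid. Take Rxy and set V(p)={w : Ryw}. Then at y, □p holds; since □(□p→p) at x, □p→p at y, so p at y, i.e. Ryy.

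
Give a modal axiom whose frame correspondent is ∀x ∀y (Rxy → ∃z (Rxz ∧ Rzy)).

This is density; the standard corresponding axiom is C4: □□ψ → □ψ.
Suppose □□ψ→□ψ is valid. Take Rxy and set V(ψ)={w : xR²w}. Then □□ψ at x, so □ψ at x, so ψ at y, i.e. ∃z(Rxz∧Rzy).

□□ψ → □ψ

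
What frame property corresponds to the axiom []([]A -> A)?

Suppose □(□A→A) is valid. Take Rxy and set V(A)={w : Ryw}. Then at y, □A holds; since □(□A→A) at x, □A→A at y, so A at y, i.e. Ryy.

shift-reflexivity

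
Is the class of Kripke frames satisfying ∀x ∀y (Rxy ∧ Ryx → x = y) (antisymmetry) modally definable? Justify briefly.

Modal frame validity is preserved under surjective bounded morphisms.
The 6-cycle (worlds 0,1,2,3,4,5 with 0→1→2→3→4→5→0) is antisymmetric. Sending even-indexed worlds to a and odd-indexed worlds to b is a surjective bounded morphism onto the two-world frame with a↔b, which is not antisymmetric.
Hence antisymmetry is not modally definable.

No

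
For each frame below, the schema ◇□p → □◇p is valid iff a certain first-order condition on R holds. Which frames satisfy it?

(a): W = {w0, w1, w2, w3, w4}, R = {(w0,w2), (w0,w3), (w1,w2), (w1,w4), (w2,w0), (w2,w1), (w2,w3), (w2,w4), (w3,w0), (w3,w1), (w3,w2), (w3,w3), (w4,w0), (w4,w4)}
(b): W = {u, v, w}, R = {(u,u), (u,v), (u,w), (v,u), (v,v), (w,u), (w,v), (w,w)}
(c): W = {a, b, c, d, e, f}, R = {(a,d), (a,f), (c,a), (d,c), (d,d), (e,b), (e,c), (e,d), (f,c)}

(b)

Frame correspondent (Sahlqvist): ∀x ∀y ∀z (Rxy ∧ Rxz → ∃w (Ryw ∧ Rzw)) — i.e. convergence.
(a): fails — Rw2w4 and Rw2w0 but w4 and w0 have no common successor.
(b): condition met.
(c): fails — Rdc and Rdd but c and d have no common successor.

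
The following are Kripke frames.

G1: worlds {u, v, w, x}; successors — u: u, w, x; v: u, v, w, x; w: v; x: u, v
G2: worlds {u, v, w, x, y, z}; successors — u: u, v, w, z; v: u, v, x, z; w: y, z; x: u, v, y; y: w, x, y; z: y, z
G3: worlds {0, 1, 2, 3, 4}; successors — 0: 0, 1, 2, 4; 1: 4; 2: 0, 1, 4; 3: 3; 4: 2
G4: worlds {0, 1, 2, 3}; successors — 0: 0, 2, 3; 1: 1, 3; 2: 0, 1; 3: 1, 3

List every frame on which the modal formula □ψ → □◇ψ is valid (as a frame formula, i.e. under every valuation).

G2, G4

The schema corresponds to a generalized confluence (Geach) condition: ∀x ∀z (xRz → ∃w (xRw ∧ zRw)).
G1: fails — uRw but no t with uRt and wRt.
G2: condition met.
G3: fails — 1R4 but no w with 1Rw and 4Rw.
G4: condition met.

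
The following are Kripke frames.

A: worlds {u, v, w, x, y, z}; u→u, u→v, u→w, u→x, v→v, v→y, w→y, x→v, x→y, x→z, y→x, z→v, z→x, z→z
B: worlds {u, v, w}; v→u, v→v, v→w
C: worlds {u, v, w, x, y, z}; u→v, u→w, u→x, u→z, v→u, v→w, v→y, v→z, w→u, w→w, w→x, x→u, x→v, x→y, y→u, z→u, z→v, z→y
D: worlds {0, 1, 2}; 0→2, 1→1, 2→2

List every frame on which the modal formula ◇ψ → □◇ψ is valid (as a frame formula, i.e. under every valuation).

The schema corresponds to the Euclidean property: ∀x ∀y ∀z (Rxy ∧ Rxz → Ryz).
A: fails — Ruv and Ruw but not Rvw.
B: fails — Rvu and Rvu but not Ruu.
C: fails — Ruv and Ruv but not Rvv.
D: ✓.
Valid on: D.

D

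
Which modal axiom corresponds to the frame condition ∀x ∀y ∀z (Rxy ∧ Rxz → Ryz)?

The condition is the Euclidean property. The 5 schema ◇r → □◇r defines it.
Suppose ◇r→□◇r is valid. Take Rxy, Rxz and set V(r)={y}. Then ◇r at x, so □◇r at x, so ◇r at z, so some w with Rzw has r; w=y, i.e. Rzy. By symmetry of the argument, Ryz.

◇r → □◇r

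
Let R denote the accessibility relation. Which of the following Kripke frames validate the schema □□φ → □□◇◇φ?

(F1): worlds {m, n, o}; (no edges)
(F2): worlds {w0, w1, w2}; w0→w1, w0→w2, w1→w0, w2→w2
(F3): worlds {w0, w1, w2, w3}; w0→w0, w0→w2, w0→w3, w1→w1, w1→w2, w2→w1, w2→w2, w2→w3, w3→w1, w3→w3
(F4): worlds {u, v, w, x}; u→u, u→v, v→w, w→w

(F1), (F2), (F3), (F4)

Frame correspondent (Sahlqvist): ∀x ∀z (xR²z → ∃w (xR²w ∧ zR²w)) — i.e. a generalized confluence (Geach) condition.
(F1): satisfies the condition.
(F2): satisfies the condition.
(F3): satisfies the condition.
(F4): satisfies the condition.
Valid on: (F1), (F2), (F3), (F4).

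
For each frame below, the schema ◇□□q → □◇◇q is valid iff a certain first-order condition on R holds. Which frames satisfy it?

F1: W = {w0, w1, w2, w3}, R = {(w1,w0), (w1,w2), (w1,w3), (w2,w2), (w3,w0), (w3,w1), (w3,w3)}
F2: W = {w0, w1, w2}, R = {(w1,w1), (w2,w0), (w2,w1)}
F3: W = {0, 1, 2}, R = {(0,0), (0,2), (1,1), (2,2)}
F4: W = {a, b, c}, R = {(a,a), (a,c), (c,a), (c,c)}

The schema corresponds to a generalized confluence (Geach) condition: ∀x ∀y ∀z ((xRy ∧ xRz) → ∃w (yR²w ∧ zR²w)).
F1: fails — w1Rw0, w1Rw0 but no w with w0R²w and w0R²w.
F2: fails — w2Rw0, w2Rw0 but no w with w0R²w and w0R²w.
F3: ✓.
F4: ✓.
Valid on: F3, F4.

F3, F4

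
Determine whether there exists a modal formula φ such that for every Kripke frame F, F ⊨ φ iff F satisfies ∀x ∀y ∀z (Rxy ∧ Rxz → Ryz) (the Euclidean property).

Yes, by ◇r → □◇r

This is a Sahlqvist condition; the 5 axiom ◇r → □◇r defines it.
Suppose ◇r→□◇r is valid. Take Rxy, Rxz and set V(r)={y}. Then ◇r at x, so □◇r at x, so ◇r at z, so some w with Rzw has r; w=y, i.e. Rzy. By symmetry of the argument, Ryz.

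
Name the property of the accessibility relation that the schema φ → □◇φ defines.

symmetry

Suppose φ→□◇φ is valid. Take Rxy and set V(φ)={x}. Then φ at x, so □◇φ at x, so ◇φ at y, so some z with Ryz has φ; z=x, i.e. Ryx.
Conversely, on a frame with symmetry the schema holds at every world under every valuation.
So the correspondent is symmetry.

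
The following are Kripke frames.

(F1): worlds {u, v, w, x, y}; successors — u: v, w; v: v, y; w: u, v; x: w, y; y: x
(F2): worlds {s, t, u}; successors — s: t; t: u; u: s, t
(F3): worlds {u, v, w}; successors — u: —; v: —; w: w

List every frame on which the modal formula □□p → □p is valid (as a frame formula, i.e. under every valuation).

The schema corresponds to density: ∀x ∀y (Rxy → ∃z (Rxz ∧ Rzy)).
(F1): fails — Rxw but no z with Rxz and Rzw.
(F2): fails — Rus but no z with Ruz and Rzs.
(F3): holds.
Valid on: (F3).

(F3)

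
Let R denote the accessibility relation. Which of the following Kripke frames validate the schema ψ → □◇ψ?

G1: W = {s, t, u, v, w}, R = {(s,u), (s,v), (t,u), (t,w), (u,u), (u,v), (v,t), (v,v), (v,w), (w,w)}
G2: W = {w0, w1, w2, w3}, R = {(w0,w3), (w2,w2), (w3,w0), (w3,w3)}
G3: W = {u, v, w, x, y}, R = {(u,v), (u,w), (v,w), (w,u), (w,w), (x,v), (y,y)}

G2

This is the axiom for symmetry; its first-order frame correspondent is ∀x ∀y (Rxy → Ryx).
G1: fails — Ruv but not Rvu.
G2: condition met.
G3: fails — Ruv but not Rvu.
Valid on: G2.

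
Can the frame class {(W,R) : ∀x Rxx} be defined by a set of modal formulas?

Definable; □p → p defines it

Yes: it is reflexivity, defined by the T schema □p → p.
Suppose □p→p is valid. At any x set V(p)={w : Rxw}. Then □p holds at x, so p holds at x, i.e. Rxx.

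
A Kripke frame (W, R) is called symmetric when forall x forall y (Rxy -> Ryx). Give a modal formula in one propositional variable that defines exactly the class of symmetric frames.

This is symmetry; the standard corresponding axiom is B: ψ → □◇ψ.
Suppose ψ→□◇ψ is valid. Take Rxy and set V(ψ)={x}. Then ψ at x, so □◇ψ at x, so ◇ψ at y, so some z with Ryz has ψ; z=x, i.e. Ryx.

ψ → □◇ψ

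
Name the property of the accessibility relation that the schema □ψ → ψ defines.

Suppose □ψ→ψ is valid. At any x set V(ψ)={w : Rxw}. Then □ψ holds at x, so ψ holds at x, i.e. Rxx.
Conversely, any frame satisfying ∀x Rxx validates the schema.
Frame condition: ∀x Rxx.

reflexivity: ∀x Rxx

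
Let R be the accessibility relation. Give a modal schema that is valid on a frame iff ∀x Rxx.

□ψ → ψ

This is reflexivity; the standard corresponding axiom is T: □ψ → ψ.
Suppose □ψ→ψ is valid. At any x set V(ψ)={w : Rxw}. Then □ψ holds at x, so ψ holds at x, i.e. Rxx.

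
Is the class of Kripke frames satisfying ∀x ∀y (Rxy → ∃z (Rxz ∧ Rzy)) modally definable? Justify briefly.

Definable; □□r → □r defines it

The condition is density. A defining modal formula is □□r → □r.
Suppose □□r→□r is valid. Take Rxy and set V(r)={w : xR²w}. Then □□r at x, so □r at x, so r at y, i.e. ∃z(Rxz∧Rzy).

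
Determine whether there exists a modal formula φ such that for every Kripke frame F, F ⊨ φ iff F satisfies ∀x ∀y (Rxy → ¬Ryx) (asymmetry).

No

Modal frame validity is preserved under surjective bounded morphisms.
The 5-cycle (worlds s,t,u,v,w with s→t→u→v→w→s) is asymmetric. Mapping every world to a single reflexive point • is a surjective bounded morphism, and the reflexive point is not asymmetric (R•• but asymmetry requires ¬R••).
Hence asymmetry is not modally definable.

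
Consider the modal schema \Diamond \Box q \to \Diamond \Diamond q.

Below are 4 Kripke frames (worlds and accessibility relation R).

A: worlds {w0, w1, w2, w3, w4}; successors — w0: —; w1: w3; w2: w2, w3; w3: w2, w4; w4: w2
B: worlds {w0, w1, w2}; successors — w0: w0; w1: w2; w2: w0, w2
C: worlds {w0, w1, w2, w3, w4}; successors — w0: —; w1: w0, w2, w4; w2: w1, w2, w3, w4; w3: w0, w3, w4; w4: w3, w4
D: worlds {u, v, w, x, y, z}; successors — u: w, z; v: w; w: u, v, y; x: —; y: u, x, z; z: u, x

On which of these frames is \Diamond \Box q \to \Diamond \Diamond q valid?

A, B

The schema corresponds to a generalized confluence (Geach) condition: \forall x \forall y (xRy \to \exists w (yRw \wedge x R^2 w)).
A: ✓.
B: ✓.
C: fails — w1Rw0 but no w with w0Rw and w1R²w.
D: fails — yRx but no t with xRt and yR²t.
Valid on: A, B.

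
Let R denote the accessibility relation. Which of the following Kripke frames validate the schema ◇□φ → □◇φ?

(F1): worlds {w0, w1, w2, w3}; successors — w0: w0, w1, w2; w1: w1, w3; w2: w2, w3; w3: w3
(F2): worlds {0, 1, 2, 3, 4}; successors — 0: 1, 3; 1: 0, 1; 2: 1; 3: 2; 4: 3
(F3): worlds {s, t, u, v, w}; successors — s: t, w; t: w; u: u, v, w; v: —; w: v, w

(F1)

The schema corresponds to convergence: ∀x ∀y ∀z (Rxy ∧ Rxz → ∃w (Ryw ∧ Rzw)).
(F1): holds.
(F2): fails — R01 and R03 but 1 and 3 have no common successor.
(F3): fails — Ruv and Ruv but v and v have no common successor.
Valid on: (F1).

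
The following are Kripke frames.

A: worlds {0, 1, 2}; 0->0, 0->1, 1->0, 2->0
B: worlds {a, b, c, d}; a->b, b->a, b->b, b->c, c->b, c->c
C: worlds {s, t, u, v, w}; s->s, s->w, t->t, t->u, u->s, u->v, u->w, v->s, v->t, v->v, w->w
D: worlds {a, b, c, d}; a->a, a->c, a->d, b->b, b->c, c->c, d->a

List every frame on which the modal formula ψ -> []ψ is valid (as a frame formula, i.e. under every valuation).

none

This is the axiom for a generalized confluence (Geach) condition; its first-order frame correspondent is forall x forall z (xRz -> exists w (x = w & z = w)).
A: fails — 0R1 but 0 ≠ 1.
B: fails — aRb but a ≠ b.
C: fails — sRw but s ≠ w.
D: fails — aRc but a ≠ c.
Valid on no frame.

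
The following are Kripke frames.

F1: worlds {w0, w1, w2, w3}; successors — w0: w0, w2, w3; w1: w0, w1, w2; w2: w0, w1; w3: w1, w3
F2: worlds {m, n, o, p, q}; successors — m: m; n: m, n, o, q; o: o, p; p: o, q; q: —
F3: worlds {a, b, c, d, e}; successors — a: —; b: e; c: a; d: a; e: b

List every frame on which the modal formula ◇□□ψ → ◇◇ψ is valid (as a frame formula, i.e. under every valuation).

Frame correspondent (Sahlqvist): ∀x ∀y (xRy → ∃w (yR²w ∧ xR²w)) — i.e. a generalized confluence (Geach) condition.
F1: condition met.
F2: fails — nRq but no w with qR²w and nR²w.
F3: fails — bRe but no w with eR²w and bR²w.
Valid on: F1.

F1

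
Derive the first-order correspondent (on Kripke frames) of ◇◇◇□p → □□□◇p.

This is a Sahlqvist (Geach-type) schema ◇^3□^1p → □^3◇^1p.
First-order correspondent: ∀x ∀y ∀z ((xR³y ∧ xR³z) → ∃w (yRw ∧ zRw)).

∀x ∀y ∀z ((xR³y ∧ xR³z) → ∃w (yRw ∧ zRw))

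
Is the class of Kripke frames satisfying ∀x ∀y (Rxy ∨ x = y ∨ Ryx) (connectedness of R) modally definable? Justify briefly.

No — not modally definable

Modal frame validity is preserved under disjoint unions.
Take 2 disjoint single-world reflexive frames: each is trivially connected, but their disjoint union has 2 worlds with no edge between distinct components, so it is not connected.
Hence connectedness of R is not modally definable.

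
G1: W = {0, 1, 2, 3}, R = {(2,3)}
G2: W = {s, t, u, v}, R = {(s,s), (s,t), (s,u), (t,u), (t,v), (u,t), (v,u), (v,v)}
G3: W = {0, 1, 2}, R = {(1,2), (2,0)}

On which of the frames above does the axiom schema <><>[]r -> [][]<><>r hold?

The schema corresponds to a generalized confluence (Geach) condition: forall x forall y forall z ((x R^2 y & x R^2 z) -> exists w (yRw & z R^2 w)).
G1: holds.
G2: fails — sR²u, sR²u but no w with uRw and uR²w.
G3: fails — 1R²0, 1R²0 but no w with 0Rw and 0R²w.
Valid on: G1.

G1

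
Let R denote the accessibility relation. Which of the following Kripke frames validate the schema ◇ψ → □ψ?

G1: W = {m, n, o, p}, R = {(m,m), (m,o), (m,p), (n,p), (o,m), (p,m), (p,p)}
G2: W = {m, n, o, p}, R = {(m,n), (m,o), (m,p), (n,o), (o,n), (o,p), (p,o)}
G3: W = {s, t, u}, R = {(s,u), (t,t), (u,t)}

G3

Frame correspondent (Sahlqvist): ∀x ∀y ∀z (Rxy ∧ Rxz → y = z) — i.e. partial functionality.
G1: fails — m sees both m and o.
G2: fails — m sees both n and o.
G3: condition met.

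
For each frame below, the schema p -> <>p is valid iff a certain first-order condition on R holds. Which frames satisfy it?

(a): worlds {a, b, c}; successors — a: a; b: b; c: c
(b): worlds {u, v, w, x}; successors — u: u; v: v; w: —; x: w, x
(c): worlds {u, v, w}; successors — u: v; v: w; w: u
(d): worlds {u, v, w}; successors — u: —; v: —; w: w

(a)

Frame correspondent (Sahlqvist): forall x Rxx — i.e. reflexivity.
(a): condition met.
(b): fails — world w does not see itself.
(c): fails — world u does not see itself.
(d): fails — world u does not see itself.
Valid on: (a).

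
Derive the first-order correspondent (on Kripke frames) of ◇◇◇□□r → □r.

∀x ∀y ∀z ((xR³y ∧ xRz) → ∃w (yR²w ∧ z = w))

This is a Sahlqvist (Geach-type) schema ◇^3□^2r → □^1◇^0r.
Minimal-valuation argument: fix x; take any y with xR^3y and any z with xR^1z. Set V(r) to the set of worlds R-reachable from y in exactly 2 steps. Then □^2r holds at y, so the antecedent holds at x; validity forces ◇^0r at z, giving a w with zR^0w and yR^2w.
First-order correspondent: ∀x ∀y ∀z ((xR³y ∧ xRz) → ∃w (yR²w ∧ z = w)).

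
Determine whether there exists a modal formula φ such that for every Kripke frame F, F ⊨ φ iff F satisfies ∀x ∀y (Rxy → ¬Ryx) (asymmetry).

Not definable by any modal formula

If a class were modally definable it would be closed under surjective bounded morphisms (Goldblatt–Thomason).
The 3-cycle (worlds w0,w1,w2 with w0→w1→w2→w0) is asymmetric. Mapping every world to a single reflexive point • is a surjective bounded morphism, and the reflexive point is not asymmetric (R•• but asymmetry requires ¬R••).
So no modal formula (or set of formulas) defines exactly the asymmetric frames.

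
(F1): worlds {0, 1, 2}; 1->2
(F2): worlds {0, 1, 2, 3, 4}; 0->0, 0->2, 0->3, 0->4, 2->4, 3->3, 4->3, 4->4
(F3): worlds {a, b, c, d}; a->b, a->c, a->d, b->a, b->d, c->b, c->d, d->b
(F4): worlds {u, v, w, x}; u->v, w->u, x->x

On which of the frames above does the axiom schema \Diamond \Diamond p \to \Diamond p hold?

(F1)

The schema corresponds to transitivity: \forall x \forall y \forall z (Rxy \wedge Ryz \to Rxz).
(F1): holds.
(F2): fails — R24 and R43 but not R23.
(F3): fails — Rab and Rba but not Raa.
(F4): fails — Rwu and Ruv but not Rwv.
Valid on: (F1).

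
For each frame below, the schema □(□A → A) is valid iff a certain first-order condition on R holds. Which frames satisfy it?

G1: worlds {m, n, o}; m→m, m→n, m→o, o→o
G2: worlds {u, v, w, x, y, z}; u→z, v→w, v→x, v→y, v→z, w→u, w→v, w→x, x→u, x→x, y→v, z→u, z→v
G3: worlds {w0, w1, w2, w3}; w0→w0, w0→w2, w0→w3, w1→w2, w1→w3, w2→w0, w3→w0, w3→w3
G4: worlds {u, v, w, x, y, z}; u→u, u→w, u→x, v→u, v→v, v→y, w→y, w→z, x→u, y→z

none

Frame correspondent (Sahlqvist): ∀x ∀y (Rxy → Ryy) — i.e. shift-reflexivity.
G1: fails — Rmn but not Rnn.
G2: fails — Ruz but not Rzz.
G3: fails — Rw1w2 but not Rw2w2.
G4: fails — Ruw but not Rww.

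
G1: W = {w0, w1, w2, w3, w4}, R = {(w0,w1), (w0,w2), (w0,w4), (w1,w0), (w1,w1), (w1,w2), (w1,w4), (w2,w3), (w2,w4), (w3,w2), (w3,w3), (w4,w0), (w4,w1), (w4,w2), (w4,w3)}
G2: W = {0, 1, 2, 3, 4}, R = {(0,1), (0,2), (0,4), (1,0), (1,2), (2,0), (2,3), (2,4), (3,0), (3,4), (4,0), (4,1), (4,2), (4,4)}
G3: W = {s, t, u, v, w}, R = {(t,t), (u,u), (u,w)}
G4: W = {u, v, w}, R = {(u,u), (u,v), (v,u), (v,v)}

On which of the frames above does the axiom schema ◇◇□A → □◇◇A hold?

This is the axiom for a generalized confluence (Geach) condition; its first-order frame correspondent is ∀x ∀y ∀z ((xR²y ∧ xRz) → ∃w (yRw ∧ zR²w)).
G1: condition met.
G2: condition met.
G3: fails — uR²u, uRw but no w* with uRw* and wR²w*.
G4: condition met.

G1, G2, G4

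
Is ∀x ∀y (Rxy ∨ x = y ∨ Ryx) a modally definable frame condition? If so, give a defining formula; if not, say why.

No

If a class were modally definable it would be closed under disjoint unions (Goldblatt–Thomason).
Take 3 disjoint single-world reflexive frames: each is trivially connected, but their disjoint union has 3 worlds with no edge between distinct components, so it is not connected.
So no modal formula (or set of formulas) defines exactly the connected frames.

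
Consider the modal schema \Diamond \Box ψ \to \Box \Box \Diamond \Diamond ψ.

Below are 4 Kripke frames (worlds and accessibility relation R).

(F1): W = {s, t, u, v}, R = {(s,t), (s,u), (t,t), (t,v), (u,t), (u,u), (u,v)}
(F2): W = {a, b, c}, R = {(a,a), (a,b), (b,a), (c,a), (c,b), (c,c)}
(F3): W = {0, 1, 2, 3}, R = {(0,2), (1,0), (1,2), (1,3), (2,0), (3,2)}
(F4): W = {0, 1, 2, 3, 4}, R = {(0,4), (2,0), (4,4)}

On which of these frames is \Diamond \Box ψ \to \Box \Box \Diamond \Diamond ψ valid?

The schema corresponds to a generalized confluence (Geach) condition: \forall x \forall y \forall z ((xRy \wedge x R^2 z) \to \exists w (yRw \wedge z R^2 w)).
(F1): fails — sRt, sR²v but no w with tRw and vR²w.
(F2): holds.
(F3): fails — 1R0, 1R²0 but no w with 0Rw and 0R²w.
(F4): holds.
Valid on: (F2), (F4).

(F2), (F4)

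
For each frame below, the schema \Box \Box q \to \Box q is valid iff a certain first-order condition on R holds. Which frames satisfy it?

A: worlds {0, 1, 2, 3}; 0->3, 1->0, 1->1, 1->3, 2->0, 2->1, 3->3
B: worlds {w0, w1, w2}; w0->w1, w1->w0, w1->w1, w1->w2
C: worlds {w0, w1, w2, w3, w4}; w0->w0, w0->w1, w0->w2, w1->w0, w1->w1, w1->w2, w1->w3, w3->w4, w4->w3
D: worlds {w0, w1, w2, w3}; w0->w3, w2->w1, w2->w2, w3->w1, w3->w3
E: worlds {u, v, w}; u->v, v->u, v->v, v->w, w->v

The schema corresponds to density: \forall x \forall y (Rxy \to \exists z (Rxz \wedge Rzy)).
A: condition met.
B: condition met.
C: fails — Rw4w3 but no z with Rw4z and Rzw3.
D: condition met.
E: condition met.

A, B, D, E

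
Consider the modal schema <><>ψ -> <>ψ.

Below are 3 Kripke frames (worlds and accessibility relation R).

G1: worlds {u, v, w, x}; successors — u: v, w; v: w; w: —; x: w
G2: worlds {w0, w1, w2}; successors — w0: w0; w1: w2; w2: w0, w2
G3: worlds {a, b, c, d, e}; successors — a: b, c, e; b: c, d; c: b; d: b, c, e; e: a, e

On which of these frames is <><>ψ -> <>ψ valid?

G1

This is the axiom for transitivity; its first-order frame correspondent is forall x forall y forall z (Rxy & Ryz -> Rxz).
G1: condition met.
G2: fails — Rw1w2 and Rw2w0 but not Rw1w0.
G3: fails — Rbc and Rcb but not Rbb.
Valid on: G1.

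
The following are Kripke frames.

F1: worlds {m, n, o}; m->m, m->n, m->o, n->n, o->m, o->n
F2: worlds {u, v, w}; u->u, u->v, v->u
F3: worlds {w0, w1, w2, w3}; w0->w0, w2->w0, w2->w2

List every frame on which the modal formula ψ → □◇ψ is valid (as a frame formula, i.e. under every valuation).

F2

This is the axiom for symmetry; its first-order frame correspondent is ∀x ∀y (Rxy → Ryx).
F1: fails — Ron but not Rno.
F2: ✓.
F3: fails — Rw2w0 but not Rw0w2.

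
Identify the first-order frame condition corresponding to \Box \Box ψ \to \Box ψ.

Suppose □□ψ→□ψ is valid. Take Rxy and set V(ψ)={w : xR²w}. Then □□ψ at x, so □ψ at x, so ψ at y, i.e. ∃z(Rxz∧Rzy).
The converse is a direct semantic check.
So the correspondent is density.

density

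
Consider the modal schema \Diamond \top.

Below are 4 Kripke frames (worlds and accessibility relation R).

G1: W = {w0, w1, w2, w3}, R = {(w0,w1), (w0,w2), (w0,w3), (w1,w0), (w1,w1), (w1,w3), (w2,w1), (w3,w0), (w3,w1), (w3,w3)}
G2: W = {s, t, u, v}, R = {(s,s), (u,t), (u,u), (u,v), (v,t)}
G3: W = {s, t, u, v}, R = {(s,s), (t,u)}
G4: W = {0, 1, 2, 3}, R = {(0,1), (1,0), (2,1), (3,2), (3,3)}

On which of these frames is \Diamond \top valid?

G1, G4

Frame correspondent (Sahlqvist): \forall x \exists y Rxy — i.e. seriality.
G1: satisfies the condition.
G2: fails — world t has no successor.
G3: fails — world u has no successor.
G4: satisfies the condition.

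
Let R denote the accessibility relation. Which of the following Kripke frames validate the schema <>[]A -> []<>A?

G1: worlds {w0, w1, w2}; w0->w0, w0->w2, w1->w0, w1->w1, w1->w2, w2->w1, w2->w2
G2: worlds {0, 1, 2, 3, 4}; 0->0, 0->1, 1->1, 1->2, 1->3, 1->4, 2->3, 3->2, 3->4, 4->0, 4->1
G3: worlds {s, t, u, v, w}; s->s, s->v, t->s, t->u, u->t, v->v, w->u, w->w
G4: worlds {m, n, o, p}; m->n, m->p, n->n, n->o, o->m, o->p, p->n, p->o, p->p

G1

This is the axiom for convergence; its first-order frame correspondent is forall x forall y forall z (Rxy & Rxz -> exists w (Ryw & Rzw)).
G1: condition met.
G2: fails — R12 and R14 but 2 and 4 have no common successor.
G3: fails — Rts and Rtu but s and u have no common successor.
G4: fails — Rnn and Rno but n and o have no common successor.
Valid on: G1.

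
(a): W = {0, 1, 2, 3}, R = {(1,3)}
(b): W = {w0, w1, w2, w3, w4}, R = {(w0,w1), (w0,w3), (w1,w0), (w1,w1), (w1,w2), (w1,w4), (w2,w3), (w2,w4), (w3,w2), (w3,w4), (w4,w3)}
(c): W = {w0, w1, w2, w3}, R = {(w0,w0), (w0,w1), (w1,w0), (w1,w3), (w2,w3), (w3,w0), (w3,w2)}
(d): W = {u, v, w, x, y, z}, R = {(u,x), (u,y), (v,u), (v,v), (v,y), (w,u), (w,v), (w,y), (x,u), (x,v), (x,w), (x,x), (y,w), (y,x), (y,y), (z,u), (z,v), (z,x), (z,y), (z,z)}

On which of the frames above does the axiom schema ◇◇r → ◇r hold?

(a)

This is the axiom for transitivity; its first-order frame correspondent is ∀x ∀y ∀z (Rxy ∧ Ryz → Rxz).
(a): holds.
(b): fails — Rw1w2 and Rw2w3 but not Rw1w3.
(c): fails — Rw1w0 and Rw0w1 but not Rw1w1.
(d): fails — Ryx and Rxv but not Ryv.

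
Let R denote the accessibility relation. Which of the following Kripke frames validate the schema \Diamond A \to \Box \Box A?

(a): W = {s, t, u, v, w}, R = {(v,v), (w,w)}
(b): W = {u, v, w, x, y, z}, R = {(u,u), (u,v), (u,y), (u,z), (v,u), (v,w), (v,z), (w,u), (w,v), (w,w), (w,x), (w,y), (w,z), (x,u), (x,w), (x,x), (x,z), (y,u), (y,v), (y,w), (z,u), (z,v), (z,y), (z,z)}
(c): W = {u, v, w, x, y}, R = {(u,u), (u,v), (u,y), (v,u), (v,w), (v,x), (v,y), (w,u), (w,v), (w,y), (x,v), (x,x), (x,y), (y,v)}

Frame correspondent (Sahlqvist): \forall x \forall y \forall z ((xRy \wedge x R^2 z) \to \exists w (y = w \wedge z = w)) — i.e. a generalized confluence (Geach) condition.
(a): holds.
(b): fails — uRu, uR²v but u ≠ v.
(c): fails — uRu, uR²v but u ≠ v.
Valid on: (a).

(a)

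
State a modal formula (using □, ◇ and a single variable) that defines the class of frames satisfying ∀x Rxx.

□s → s

This is reflexivity; the standard corresponding axiom is T: □s → s.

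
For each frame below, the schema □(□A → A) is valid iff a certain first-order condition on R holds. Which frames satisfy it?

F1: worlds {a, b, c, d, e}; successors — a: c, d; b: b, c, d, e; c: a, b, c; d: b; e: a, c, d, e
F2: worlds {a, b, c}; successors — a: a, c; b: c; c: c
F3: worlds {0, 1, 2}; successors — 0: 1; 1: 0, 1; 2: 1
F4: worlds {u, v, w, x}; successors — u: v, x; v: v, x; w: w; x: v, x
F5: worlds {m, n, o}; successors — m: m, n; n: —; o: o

F2, F4

The schema corresponds to shift-reflexivity: ∀x ∀y (Rxy → Ryy).
F1: fails — Rea but not Raa.
F2: satisfies the condition.
F3: fails — R10 but not R00.
F4: satisfies the condition.
F5: fails — Rmn but not Rnn.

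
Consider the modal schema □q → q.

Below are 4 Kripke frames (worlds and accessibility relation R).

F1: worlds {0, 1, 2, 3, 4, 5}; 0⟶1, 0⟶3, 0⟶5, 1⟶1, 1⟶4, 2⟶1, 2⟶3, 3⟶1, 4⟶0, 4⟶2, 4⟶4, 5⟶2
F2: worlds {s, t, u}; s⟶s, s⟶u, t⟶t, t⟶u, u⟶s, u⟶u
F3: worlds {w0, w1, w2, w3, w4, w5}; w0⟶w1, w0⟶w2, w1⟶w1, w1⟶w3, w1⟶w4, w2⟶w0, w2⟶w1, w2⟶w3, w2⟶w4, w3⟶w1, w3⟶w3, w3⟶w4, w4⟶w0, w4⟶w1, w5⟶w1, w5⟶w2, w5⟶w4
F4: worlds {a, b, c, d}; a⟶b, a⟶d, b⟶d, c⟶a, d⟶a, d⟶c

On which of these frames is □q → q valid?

F2

Frame correspondent (Sahlqvist): ∀x Rxx — i.e. reflexivity.
F1: fails — world 0 does not see itself.
F2: ✓.
F3: fails — world w0 does not see itself.
F4: fails — world a does not see itself.
Valid on: F2.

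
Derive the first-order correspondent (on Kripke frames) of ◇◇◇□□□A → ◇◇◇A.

This is a Sahlqvist (Geach-type) schema ◇^3□^3A → □^0◇^3A.
First-order correspondent: ∀x ∀y (xR³y → ∃w (yR³w ∧ xR³w)).

∀x ∀y (xR³y → ∃w (yR³w ∧ xR³w))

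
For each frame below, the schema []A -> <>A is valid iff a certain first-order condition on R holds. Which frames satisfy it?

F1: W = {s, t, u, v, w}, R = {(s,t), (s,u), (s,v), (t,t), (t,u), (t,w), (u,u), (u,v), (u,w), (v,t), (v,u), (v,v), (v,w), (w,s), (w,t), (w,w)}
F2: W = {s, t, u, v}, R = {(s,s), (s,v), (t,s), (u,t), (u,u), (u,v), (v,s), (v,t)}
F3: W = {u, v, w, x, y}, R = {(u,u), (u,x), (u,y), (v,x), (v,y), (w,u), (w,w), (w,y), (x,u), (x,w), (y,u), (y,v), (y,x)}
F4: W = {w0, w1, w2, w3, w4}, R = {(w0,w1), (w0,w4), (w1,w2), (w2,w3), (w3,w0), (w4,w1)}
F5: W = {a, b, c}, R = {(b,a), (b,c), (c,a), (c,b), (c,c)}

The schema corresponds to seriality: forall x exists y Rxy.
F1: holds.
F2: holds.
F3: holds.
F4: holds.
F5: fails — world a has no successor.

F1, F2, F3, F4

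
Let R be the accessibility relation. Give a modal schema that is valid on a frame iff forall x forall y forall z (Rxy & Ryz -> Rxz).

□s → □□s

The condition is transitivity. The 4 schema □s → □□s defines it.
Suppose □s→□□s is valid. Take Rxy, Ryz and set V(s)={w : Rxw}. Then □s at x, so □□s at x, so □s at y, so s at z, i.e. Rxz.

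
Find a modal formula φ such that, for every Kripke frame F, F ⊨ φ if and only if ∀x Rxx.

The condition is reflexivity. The T schema □s → s defines it.
Suppose □s→s is valid. At any x set V(s)={w : Rxw}. Then □s holds at x, so s holds at x, i.e. Rxx.

□s → s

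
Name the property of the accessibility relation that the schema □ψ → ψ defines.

reflexivity

This schema is the T axiom.
Its frame correspondent is reflexivity — ∀x Rxx.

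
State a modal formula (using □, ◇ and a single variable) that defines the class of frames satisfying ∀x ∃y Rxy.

□r → ◇r

The condition is seriality. The D schema □r → ◇r defines it.
Suppose □r→◇r is valid. At any x set V(r)=W. Then □r at x, so ◇r at x, so x has a successor.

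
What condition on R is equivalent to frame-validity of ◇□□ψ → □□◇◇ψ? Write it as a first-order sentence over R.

∀x ∀y ∀z ((xRy ∧ xR²z) → ∃w (yR²w ∧ zR²w))

This is a Sahlqvist (Geach-type) schema ◇^1□^2ψ → □^2◇^2ψ.
Minimal-valuation argument: fix x; take any y with xR^1y and any z with xR^2z. Set V(ψ) to the set of worlds R-reachable from y in exactly 2 steps. Then □^2ψ holds at y, so the antecedent holds at x; validity forces ◇^2ψ at z, giving a w with zR^2w and yR^2w.
First-order correspondent: ∀x ∀y ∀z ((xRy ∧ xR²z) → ∃w (yR²w ∧ zR²w)).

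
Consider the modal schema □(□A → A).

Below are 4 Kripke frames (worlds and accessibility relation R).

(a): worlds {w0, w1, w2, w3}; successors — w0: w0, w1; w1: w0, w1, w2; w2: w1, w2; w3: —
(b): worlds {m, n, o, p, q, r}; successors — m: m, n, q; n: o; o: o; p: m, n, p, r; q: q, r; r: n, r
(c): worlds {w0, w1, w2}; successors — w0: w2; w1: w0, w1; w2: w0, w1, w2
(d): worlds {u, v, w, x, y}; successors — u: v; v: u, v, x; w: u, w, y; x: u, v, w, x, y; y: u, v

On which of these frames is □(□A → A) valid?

(a)

The schema corresponds to shift-reflexivity: ∀x ∀y (Rxy → Ryy).
(a): ✓.
(b): fails — Rpn but not Rnn.
(c): fails — Rw1w0 but not Rw0w0.
(d): fails — Rwu but not Ruu.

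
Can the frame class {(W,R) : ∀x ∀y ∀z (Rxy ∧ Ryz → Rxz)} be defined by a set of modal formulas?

Yes — defined by □p → □□p

Yes: it is transitivity, defined by the 4 schema □p → □□p.
Suppose □p→□□p is valid. Take Rxy, Ryz and set V(p)={w : Rxw}. Then □p at x, so □□p at x, so □p at y, so p at z, i.e. Rxz.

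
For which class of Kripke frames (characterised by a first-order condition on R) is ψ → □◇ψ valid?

Suppose ψ→□◇ψ is valid. Take Rxy and set V(ψ)={x}. Then ψ at x, so □◇ψ at x, so ◇ψ at y, so some z with Ryz has ψ; z=x, i.e. Ryx.

symmetry: ∀x ∀y (Rxy → Ryx)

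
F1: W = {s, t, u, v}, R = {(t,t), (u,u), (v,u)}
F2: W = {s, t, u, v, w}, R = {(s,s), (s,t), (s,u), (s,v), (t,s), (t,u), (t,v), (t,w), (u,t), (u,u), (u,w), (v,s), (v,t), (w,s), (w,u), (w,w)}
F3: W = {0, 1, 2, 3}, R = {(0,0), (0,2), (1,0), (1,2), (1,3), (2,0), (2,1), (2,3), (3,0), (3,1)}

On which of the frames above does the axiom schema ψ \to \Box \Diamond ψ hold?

Frame correspondent (Sahlqvist): \forall x \forall y (Rxy \to Ryx) — i.e. symmetry.
F1: fails — Rvu but not Ruv.
F2: fails — Rtw but not Rwt.
F3: fails — R10 but not R01.

none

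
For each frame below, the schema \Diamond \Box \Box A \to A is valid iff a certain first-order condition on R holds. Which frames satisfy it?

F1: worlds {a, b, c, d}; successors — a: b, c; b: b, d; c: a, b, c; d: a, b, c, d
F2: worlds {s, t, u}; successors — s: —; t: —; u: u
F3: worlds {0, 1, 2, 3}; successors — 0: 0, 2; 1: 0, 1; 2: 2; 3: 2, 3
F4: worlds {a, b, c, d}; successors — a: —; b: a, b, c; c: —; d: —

Frame correspondent (Sahlqvist): \forall x \forall y (xRy \to \exists w (y R^2 w \wedge x = w)) — i.e. a generalized confluence (Geach) condition.
F1: satisfies the condition.
F2: satisfies the condition.
F3: fails — 0R2 but no w with 2R²w and 0=w.
F4: fails — bRa but no w with aR²w and b=w.
Valid on: F1, F2.

F1, F2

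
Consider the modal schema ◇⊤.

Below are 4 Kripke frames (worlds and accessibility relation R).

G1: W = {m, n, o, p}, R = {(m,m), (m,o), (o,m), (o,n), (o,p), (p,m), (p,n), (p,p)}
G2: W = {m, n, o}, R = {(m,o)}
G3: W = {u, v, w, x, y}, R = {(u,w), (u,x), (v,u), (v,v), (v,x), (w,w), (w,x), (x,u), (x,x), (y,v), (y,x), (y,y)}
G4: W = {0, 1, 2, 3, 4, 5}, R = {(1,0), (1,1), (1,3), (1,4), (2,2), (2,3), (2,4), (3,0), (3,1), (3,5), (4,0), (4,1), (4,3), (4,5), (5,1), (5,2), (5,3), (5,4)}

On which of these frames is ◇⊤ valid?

G3

The schema corresponds to seriality: ∀x ∃y Rxy.
G1: fails — world n has no successor.
G2: fails — world n has no successor.
G3: holds.
G4: fails — world 0 has no successor.
Valid on: G3.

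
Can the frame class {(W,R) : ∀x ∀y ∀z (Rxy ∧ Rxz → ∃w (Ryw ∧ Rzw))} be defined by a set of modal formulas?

This is a Sahlqvist condition; the .2 axiom ◇□p → □◇p defines it.
Suppose ◇□p→□◇p is valid. Take Rxy, Rxz and set V(p)={w : Ryw}. Then □p at y so ◇□p at x, so □◇p at x, so ◇p at z, giving w with Rzw and Ryw.

Definable; ◇□p → □◇p defines it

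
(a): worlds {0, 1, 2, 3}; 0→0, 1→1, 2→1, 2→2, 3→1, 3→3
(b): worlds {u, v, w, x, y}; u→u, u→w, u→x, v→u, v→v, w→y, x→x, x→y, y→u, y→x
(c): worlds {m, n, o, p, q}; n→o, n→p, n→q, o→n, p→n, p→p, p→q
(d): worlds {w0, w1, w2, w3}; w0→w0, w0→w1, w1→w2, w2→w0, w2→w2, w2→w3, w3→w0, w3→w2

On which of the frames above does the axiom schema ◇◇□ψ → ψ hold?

none

This is the axiom for a generalized confluence (Geach) condition; its first-order frame correspondent is ∀x ∀y (xR²y → ∃w (yRw ∧ x = w)).
(a): fails — 2R²1 but no w with 1Rw and 2=w.
(b): fails — uR²w but no t with wRt and u=t.
(c): fails — nR²n but no w with nRw and n=w.
(d): fails — w0R²w1 but no w with w1Rw and w0=w.
Valid on no frame.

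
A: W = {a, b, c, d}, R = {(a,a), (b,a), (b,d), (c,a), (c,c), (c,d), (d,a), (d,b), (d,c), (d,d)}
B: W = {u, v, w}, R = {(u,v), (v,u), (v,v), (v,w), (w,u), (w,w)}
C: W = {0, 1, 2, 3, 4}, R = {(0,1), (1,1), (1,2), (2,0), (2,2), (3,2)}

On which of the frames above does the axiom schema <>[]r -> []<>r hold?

A

The schema corresponds to convergence: forall x forall y forall z (Rxy & Rxz -> exists w (Ryw & Rzw)).
A: satisfies the condition.
B: fails — Rvw and Rvu but w and u have no common successor.
C: fails — R20 and R22 but 0 and 2 have no common successor.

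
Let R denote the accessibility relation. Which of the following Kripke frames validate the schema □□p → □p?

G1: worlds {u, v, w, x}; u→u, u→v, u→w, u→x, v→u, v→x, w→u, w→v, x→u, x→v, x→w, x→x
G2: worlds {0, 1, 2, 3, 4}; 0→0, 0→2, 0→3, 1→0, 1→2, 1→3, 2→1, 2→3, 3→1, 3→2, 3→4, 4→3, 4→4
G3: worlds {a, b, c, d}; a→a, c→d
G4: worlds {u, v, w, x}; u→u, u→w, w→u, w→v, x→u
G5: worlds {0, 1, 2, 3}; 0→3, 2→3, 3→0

G1, G2

Frame correspondent (Sahlqvist): ∀x ∀y (Rxy → ∃z (Rxz ∧ Rzy)) — i.e. density.
G1: ✓.
G2: ✓.
G3: fails — Rcd but no z with Rcz and Rzd.
G4: fails — Rwv but no z with Rwz and Rzv.
G5: fails — R23 but no z with R2z and Rz3.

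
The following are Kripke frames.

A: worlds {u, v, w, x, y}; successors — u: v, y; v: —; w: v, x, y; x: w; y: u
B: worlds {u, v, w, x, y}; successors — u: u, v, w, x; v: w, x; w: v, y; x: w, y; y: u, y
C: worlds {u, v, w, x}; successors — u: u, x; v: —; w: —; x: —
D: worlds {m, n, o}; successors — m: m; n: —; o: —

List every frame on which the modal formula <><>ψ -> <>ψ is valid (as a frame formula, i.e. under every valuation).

C, D

The schema corresponds to transitivity: forall x forall y forall z (Rxy & Ryz -> Rxz).
A: fails — Rxw and Rwx but not Rxx.
B: fails — Rxw and Rwv but not Rxv.
C: condition met.
D: condition met.
Valid on: C, D.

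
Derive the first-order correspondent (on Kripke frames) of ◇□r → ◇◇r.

∀x ∀y (xRy → ∃w (yRw ∧ xR²w))

This is a Sahlqvist (Geach-type) schema ◇^1□^1r → □^0◇^2r.
Minimal-valuation argument: fix x; take any y with xR^1y and any z with xR^0z. Set V(r) to the set of worlds R-reachable from y in exactly 1 step. Then □^1r holds at y, so the antecedent holds at x; validity forces ◇^2r at z, giving a w with zR^2w and yR^1w.
First-order correspondent: ∀x ∀y (xRy → ∃w (yRw ∧ xR²w)).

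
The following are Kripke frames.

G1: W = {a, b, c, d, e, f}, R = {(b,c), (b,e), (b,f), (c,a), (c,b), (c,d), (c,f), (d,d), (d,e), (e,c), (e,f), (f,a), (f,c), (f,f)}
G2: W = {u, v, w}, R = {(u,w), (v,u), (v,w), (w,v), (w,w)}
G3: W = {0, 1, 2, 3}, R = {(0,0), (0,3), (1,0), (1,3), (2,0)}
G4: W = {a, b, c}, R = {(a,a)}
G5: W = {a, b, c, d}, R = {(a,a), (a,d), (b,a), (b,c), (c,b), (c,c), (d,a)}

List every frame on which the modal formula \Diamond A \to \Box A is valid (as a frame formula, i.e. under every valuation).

G4

Frame correspondent (Sahlqvist): \forall x \forall y \forall z (Rxy \wedge Rxz \to y = z) — i.e. partial functionality.
G1: fails — b sees both c and e.
G2: fails — v sees both u and w.
G3: fails — 0 sees both 0 and 3.
G4: condition met.
G5: fails — a sees both a and d.
Valid on: G4.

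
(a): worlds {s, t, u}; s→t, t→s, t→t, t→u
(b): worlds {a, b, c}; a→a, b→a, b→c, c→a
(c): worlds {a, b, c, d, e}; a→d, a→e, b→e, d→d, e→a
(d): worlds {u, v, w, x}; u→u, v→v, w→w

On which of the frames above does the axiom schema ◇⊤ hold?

(b)

This is the axiom for seriality; its first-order frame correspondent is ∀x ∃y Rxy.
(a): fails — world u has no successor.
(b): holds.
(c): fails — world c has no successor.
(d): fails — world x has no successor.
Valid on: (b).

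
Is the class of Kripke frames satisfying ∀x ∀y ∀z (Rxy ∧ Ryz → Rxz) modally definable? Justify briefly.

This is a Sahlqvist condition; the 4 axiom □p → □□p defines it.
Suppose □p→□□p is valid. Take Rxy, Ryz and set V(p)={w : Rxw}. Then □p at x, so □□p at x, so □p at y, so p at z, i.e. Rxz.

Definable; □p → □□p defines it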